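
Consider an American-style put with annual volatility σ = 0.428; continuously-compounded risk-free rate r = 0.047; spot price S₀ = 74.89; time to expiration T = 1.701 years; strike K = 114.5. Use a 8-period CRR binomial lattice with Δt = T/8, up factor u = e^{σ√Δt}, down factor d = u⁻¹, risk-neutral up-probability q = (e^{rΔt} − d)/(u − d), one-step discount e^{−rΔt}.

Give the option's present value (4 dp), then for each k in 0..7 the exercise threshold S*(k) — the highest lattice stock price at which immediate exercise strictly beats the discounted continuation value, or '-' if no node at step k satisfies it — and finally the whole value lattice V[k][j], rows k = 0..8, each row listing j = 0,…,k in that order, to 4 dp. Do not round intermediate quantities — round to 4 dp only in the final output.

Δt=0.21263, u=1.21818, d=0.82090, q=0.47610, disc=e^(-rΔt)=0.99006
k=8 terminal: V=max(K-S,0) → 99.0568 91.5829 80.4920 64.0336 39.6100 3.3664 0.0000 0.0000 0.0000
k=7: j=0 S=18.8126 intr=95.6874 cont=94.5489 V=95.6874[EX]; j=1 S=27.9171 intr=86.5829 cont=85.4444 V=86.5829[EX]; j=2 S=41.4278 intr=73.0722 cont=71.9337 V=73.0722[EX]; j=3 S=61.4771 intr=53.0229 cont=51.8844 V=53.0229[EX]; j=4 S=91.2293 intr=23.2707 cont=22.1321 V=23.2707[EX]; j=5 S=135.3805 intr=0.0000 cont=1.7461 V=1.7461[hold]; j=6 S=200.8989 intr=0.0000 cont=0.0000 V=0.0000[hold]; j=7 S=298.1254 intr=0.0000 cont=0.0000 V=0.0000[hold]  S*(7)=91.2293
k=6: j=0 S=22.9171 intr=91.5829 cont=90.4444 V=91.5829[EX]; j=1 S=34.0080 intr=80.4920 cont=79.3535 V=80.4920[EX]; j=2 S=50.4664 intr=64.0336 cont=62.8951 V=64.0336[EX]; j=3 S=74.8900 intr=39.6100 cont=38.4715 V=39.6100[EX]; j=4 S=111.1336 intr=3.3664 cont=12.8933 V=12.8933[hold]; j=5 S=164.9175 intr=0.0000 cont=0.9057 V=0.9057[hold]; j=6 S=244.7306 intr=0.0000 cont=0.0000 V=0.0000[hold]  S*(6)=74.8900
k=5: j=0 S=27.9171 intr=86.5829 cont=85.4444 V=86.5829[EX]; j=1 S=41.4278 intr=73.0722 cont=71.9337 V=73.0722[EX]; j=2 S=61.4771 intr=53.0229 cont=51.8844 V=53.0229[EX]; j=3 S=91.2293 intr=23.2707 cont=26.6228 V=26.6228[hold]; j=4 S=135.3805 intr=0.0000 cont=7.1145 V=7.1145[hold]; j=5 S=200.8989 intr=0.0000 cont=0.4698 V=0.4698[hold]  S*(5)=61.4771
k=4: j=0 S=34.0080 intr=80.4920 cont=79.3535 V=80.4920[EX]; j=1 S=50.4664 intr=64.0336 cont=62.8951 V=64.0336[EX]; j=2 S=74.8900 intr=39.6100 cont=40.0515 V=40.0515[hold]; j=3 S=111.1336 intr=3.3664 cont=17.1625 V=17.1625[hold]; j=4 S=164.9175 intr=0.0000 cont=3.9117 V=3.9117[hold]  S*(4)=50.4664
k=3: j=0 S=41.4278 intr=73.0722 cont=71.9337 V=73.0722[EX]; j=1 S=61.4771 intr=53.0229 cont=52.0925 V=53.0229[EX]; j=2 S=91.2293 intr=23.2707 cont=28.8641 V=28.8641[hold]; j=3 S=135.3805 intr=0.0000 cont=10.7458 V=10.7458[hold]  S*(3)=61.4771
k=2: j=0 S=50.4664 intr=64.0336 cont=62.8951 V=64.0336[EX]; j=1 S=74.8900 intr=39.6100 cont=41.1080 V=41.1080[hold]; j=2 S=111.1336 intr=3.3664 cont=20.0368 V=20.0368[hold]  S*(2)=50.4664
k=1: j=0 S=61.4771 intr=53.0229 cont=52.5905 V=53.0229[EX]; j=1 S=91.2293 intr=23.2707 cont=30.7670 V=30.7670[hold]  S*(1)=61.4771
k=0: j=0 S=74.8900 intr=39.6100 cont=42.0050 V=42.0050[hold]  S*(0)=-

price = 42.0050
boundary = - 61.4771 50.4664 61.4771 50.4664 61.4771 74.8900 91.2293
tree:
42.0050
53.0229 30.7670
64.0336 41.1080 20.0368
73.0722 53.0229 28.8641 10.7458
80.4920 64.0336 40.0515 17.1625 3.9117
86.5829 73.0722 53.0229 26.6228 7.1145 0.4698
91.5829 80.4920 64.0336 39.6100 12.8933 0.9057 0.0000
95.6874 86.5829 73.0722 53.0229 23.2707 1.7461 0.0000 0.0000
99.0568 91.5829 80.4920 64.0336 39.6100 3.3664 0.0000 0.0000 0.0000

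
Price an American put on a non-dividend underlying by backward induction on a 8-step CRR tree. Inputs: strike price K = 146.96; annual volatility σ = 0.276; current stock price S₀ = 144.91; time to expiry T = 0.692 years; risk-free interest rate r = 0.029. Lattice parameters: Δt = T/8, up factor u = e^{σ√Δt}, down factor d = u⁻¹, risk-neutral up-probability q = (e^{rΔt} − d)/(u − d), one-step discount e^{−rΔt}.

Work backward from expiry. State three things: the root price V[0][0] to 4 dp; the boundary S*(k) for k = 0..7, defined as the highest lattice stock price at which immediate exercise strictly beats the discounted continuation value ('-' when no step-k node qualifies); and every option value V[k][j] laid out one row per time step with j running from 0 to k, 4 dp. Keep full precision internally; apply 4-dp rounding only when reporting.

Δt=0.08650  u=1.08456  d=0.92203  q=0.49517  discount=0.99749
step 8 (expiry): payoffs max(K−S,0) = 71.2644 57.9215 42.2267 23.7655 2.0500 0.0000 0.0000 0.0000 0.0000
step 7: (k=7,j=0): S=82.0964, (K−S)⁺=64.8636, hold=64.4954 ⇒ V=64.8636 exercise | (k=7,j=1): S=96.5675, (K−S)⁺=50.3925, hold=50.0243 ⇒ V=50.3925 exercise | (k=7,j=2): S=113.5895, (K−S)⁺=33.3705, hold=33.0023 ⇒ V=33.3705 exercise | (k=7,j=3): S=133.6118, (K−S)⁺=13.3482, hold=12.9800 ⇒ V=13.3482 exercise | (k=7,j=4): S=157.1635, (K−S)⁺=0.0000, hold=1.0323 ⇒ V=1.0323 continue | (k=7,j=5): S=184.8667, (K−S)⁺=0.0000, hold=0.0000 ⇒ V=0.0000 continue | (k=7,j=6): S=217.4531, (K−S)⁺=0.0000, hold=0.0000 ⇒ V=0.0000 continue | (k=7,j=7): S=255.7834, (K−S)⁺=0.0000, hold=0.0000 ⇒ V=0.0000 continue  boundary S*=133.6118
step 6: (k=6,j=0): S=89.0385, (K−S)⁺=57.9215, hold=57.5533 ⇒ V=57.9215 exercise | (k=6,j=1): S=104.7333, (K−S)⁺=42.2267, hold=41.8586 ⇒ V=42.2267 exercise | (k=6,j=2): S=123.1945, (K−S)⁺=23.7655, hold=23.3973 ⇒ V=23.7655 exercise | (k=6,j=3): S=144.9100, (K−S)⁺=2.0500, hold=7.2315 ⇒ V=7.2315 continue | (k=6,j=4): S=170.4532, (K−S)⁺=0.0000, hold=0.5198 ⇒ V=0.5198 continue | (k=6,j=5): S=200.4989, (K−S)⁺=0.0000, hold=0.0000 ⇒ V=0.0000 continue | (k=6,j=6): S=235.8408, (K−S)⁺=0.0000, hold=0.0000 ⇒ V=0.0000 continue  boundary S*=123.1945
step 5: (k=5,j=0): S=96.5675, (K−S)⁺=50.3925, hold=50.0243 ⇒ V=50.3925 exercise | (k=5,j=1): S=113.5895, (K−S)⁺=33.3705, hold=33.0023 ⇒ V=33.3705 exercise | (k=5,j=2): S=133.6118, (K−S)⁺=13.3482, hold=15.5393 ⇒ V=15.5393 continue | (k=5,j=3): S=157.1635, (K−S)⁺=0.0000, hold=3.8983 ⇒ V=3.8983 continue | (k=5,j=4): S=184.8667, (K−S)⁺=0.0000, hold=0.2618 ⇒ V=0.2618 continue | (k=5,j=5): S=217.4531, (K−S)⁺=0.0000, hold=0.0000 ⇒ V=0.0000 continue  boundary S*=113.5895
step 4: (k=4,j=0): S=104.7333, (K−S)⁺=42.2267, hold=41.8586 ⇒ V=42.2267 exercise | (k=4,j=1): S=123.1945, (K−S)⁺=23.7655, hold=24.4795 ⇒ V=24.4795 continue | (k=4,j=2): S=144.9100, (K−S)⁺=2.0500, hold=9.7505 ⇒ V=9.7505 continue | (k=4,j=3): S=170.4532, (K−S)⁺=0.0000, hold=2.0923 ⇒ V=2.0923 continue | (k=4,j=4): S=200.4989, (K−S)⁺=0.0000, hold=0.1318 ⇒ V=0.1318 continue  boundary S*=104.7333
step 3: (k=3,j=0): S=113.5895, (K−S)⁺=33.3705, hold=33.3551 ⇒ V=33.3705 exercise | (k=3,j=1): S=133.6118, (K−S)⁺=13.3482, hold=17.1431 ⇒ V=17.1431 continue | (k=3,j=2): S=157.1635, (K−S)⁺=0.0000, hold=5.9435 ⇒ V=5.9435 continue | (k=3,j=3): S=184.8667, (K−S)⁺=0.0000, hold=1.1187 ⇒ V=1.1187 continue  boundary S*=113.5895
step 2: (k=2,j=0): S=123.1945, (K−S)⁺=23.7655, hold=25.2717 ⇒ V=25.2717 continue | (k=2,j=1): S=144.9100, (K−S)⁺=2.0500, hold=11.5683 ⇒ V=11.5683 continue | (k=2,j=2): S=170.4532, (K−S)⁺=0.0000, hold=3.5455 ⇒ V=3.5455 continue  boundary S*=-
step 1: (k=1,j=0): S=133.6118, (K−S)⁺=13.3482, hold=18.4399 ⇒ V=18.4399 continue | (k=1,j=1): S=157.1635, (K−S)⁺=0.0000, hold=7.5766 ⇒ V=7.5766 continue  boundary S*=-
step 0: (k=0,j=0): S=144.9100, (K−S)⁺=2.0500, hold=13.0280 ⇒ V=13.0280 continue  boundary S*=-

price = 13.0280
boundary = - - - 113.5895 104.7333 113.5895 123.1945 133.6118
tree:
13.0280
18.4399 7.5766
25.2717 11.5683 3.5455
33.3705 17.1431 5.9435 1.1187
42.2267 24.4795 9.7505 2.0923 0.1318
50.3925 33.3705 15.5393 3.8983 0.2618 0.0000
57.9215 42.2267 23.7655 7.2315 0.5198 0.0000 0.0000
64.8636 50.3925 33.3705 13.3482 1.0323 0.0000 0.0000 0.0000
71.2644 57.9215 42.2267 23.7655 2.0500 0.0000 0.0000 0.0000 0.0000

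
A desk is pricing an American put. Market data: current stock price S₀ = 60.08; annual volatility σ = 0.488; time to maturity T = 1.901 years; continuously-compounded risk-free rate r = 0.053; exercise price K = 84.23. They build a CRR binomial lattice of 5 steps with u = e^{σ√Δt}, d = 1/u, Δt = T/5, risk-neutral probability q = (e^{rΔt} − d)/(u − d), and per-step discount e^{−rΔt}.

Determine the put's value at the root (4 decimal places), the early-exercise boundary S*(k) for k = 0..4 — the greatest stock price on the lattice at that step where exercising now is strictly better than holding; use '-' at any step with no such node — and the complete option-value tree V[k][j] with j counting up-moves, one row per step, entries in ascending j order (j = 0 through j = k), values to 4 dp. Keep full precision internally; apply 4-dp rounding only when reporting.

price = 29.1079
boundary = - 44.4682 32.9131 44.4682 60.0800
tree:
29.1079
39.7618 17.8250
51.3169 27.1826 7.5714
59.8693 39.7618 13.5418 0.8606
66.1995 51.3169 24.1500 1.6220 0.0000
70.8847 59.8693 39.7618 3.0573 0.0000 0.0000

params: Δt=0.38020 u=1.35108 d=0.74015 q=0.45866 e^(-rΔt)=0.98005
t_5 payoffs: 70.8847 59.8693 39.7618 3.0573 0.0000 0.0000
t_4: node(4,0) S=18.0305 payoff=66.1995 vs cont=64.5192 → 66.1995 [stop]  node(4,1) S=32.9131 payoff=51.3169 vs cont=49.6366 → 51.3169 [stop]  node(4,2) S=60.0800 payoff=24.1500 vs cont=22.4697 → 24.1500 [stop]  node(4,3) S=109.6707 payoff=0.0000 vs cont=1.6220 → 1.6220 [wait]  node(4,4) S=200.1941 payoff=0.0000 vs cont=0.0000 → 0.0000 [wait]  ⇒ S*(4)=60.0800
t_3: node(3,0) S=24.3607 payoff=59.8693 vs cont=58.1890 → 59.8693 [stop]  node(3,1) S=44.4682 payoff=39.7618 vs cont=38.0815 → 39.7618 [stop]  node(3,2) S=81.1727 payoff=3.0573 vs cont=13.5418 → 13.5418 [wait]  node(3,3) S=148.1736 payoff=0.0000 vs cont=0.8606 → 0.8606 [wait]  ⇒ S*(3)=44.4682
t_2: node(2,0) S=32.9131 payoff=51.3169 vs cont=49.6366 → 51.3169 [stop]  node(2,1) S=60.0800 payoff=24.1500 vs cont=27.1826 → 27.1826 [wait]  node(2,2) S=109.6707 payoff=0.0000 vs cont=7.5714 → 7.5714 [wait]  ⇒ S*(2)=32.9131
t_1: node(1,0) S=44.4682 payoff=39.7618 vs cont=39.4446 → 39.7618 [stop]  node(1,1) S=81.1727 payoff=3.0573 vs cont=17.8250 → 17.8250 [wait]  ⇒ S*(1)=44.4682
t_0: node(0,0) S=60.0800 payoff=24.1500 vs cont=29.1079 → 29.1079 [wait]  ⇒ S*(0)=-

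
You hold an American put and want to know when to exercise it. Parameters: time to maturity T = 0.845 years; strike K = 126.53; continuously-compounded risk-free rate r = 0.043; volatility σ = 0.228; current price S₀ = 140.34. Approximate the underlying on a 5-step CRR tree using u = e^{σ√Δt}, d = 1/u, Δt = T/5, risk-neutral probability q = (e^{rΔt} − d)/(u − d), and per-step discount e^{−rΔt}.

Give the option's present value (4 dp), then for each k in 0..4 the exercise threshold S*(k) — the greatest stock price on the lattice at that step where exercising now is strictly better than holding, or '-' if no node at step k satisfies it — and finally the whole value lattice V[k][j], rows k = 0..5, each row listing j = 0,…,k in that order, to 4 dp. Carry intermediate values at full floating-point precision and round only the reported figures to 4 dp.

price = 4.0317
boundary = - - - 105.9406 116.3506
tree:
4.0317
7.1755 1.1332
12.4104 2.3557 0.0000
20.5894 4.8969 0.0000 0.0000
30.0681 10.1794 0.0000 0.0000 0.0000
38.6986 20.5894 0.0000 0.0000 0.0000 0.0000

Δt=0.16900  u=1.09826  d=0.91053  q=0.51543  discount=0.99276
step 5 (expiry): payoffs max(K−S,0) = 38.6986 20.5894 0.0000 0.0000 0.0000 0.0000
step 4: (k=4,j=0): S=96.4619, (K−S)⁺=30.0681, hold=29.1519 ⇒ V=30.0681 exercise | (k=4,j=1): S=116.3506, (K−S)⁺=10.1794, hold=9.9047 ⇒ V=10.1794 exercise | (k=4,j=2): S=140.3400, (K−S)⁺=0.0000, hold=0.0000 ⇒ V=0.0000 continue | (k=4,j=3): S=169.2756, (K−S)⁺=0.0000, hold=0.0000 ⇒ V=0.0000 continue | (k=4,j=4): S=204.1771, (K−S)⁺=0.0000, hold=0.0000 ⇒ V=0.0000 continue  boundary S*=116.3506
step 3: (k=3,j=0): S=105.9406, (K−S)⁺=20.5894, hold=19.6733 ⇒ V=20.5894 exercise | (k=3,j=1): S=127.7836, (K−S)⁺=0.0000, hold=4.8969 ⇒ V=4.8969 continue | (k=3,j=2): S=154.1302, (K−S)⁺=0.0000, hold=0.0000 ⇒ V=0.0000 continue | (k=3,j=3): S=185.9091, (K−S)⁺=0.0000, hold=0.0000 ⇒ V=0.0000 continue  boundary S*=105.9406
step 2: (k=2,j=0): S=116.3506, (K−S)⁺=10.1794, hold=12.4104 ⇒ V=12.4104 continue | (k=2,j=1): S=140.3400, (K−S)⁺=0.0000, hold=2.3557 ⇒ V=2.3557 continue | (k=2,j=2): S=169.2756, (K−S)⁺=0.0000, hold=0.0000 ⇒ V=0.0000 continue  boundary S*=-
step 1: (k=1,j=0): S=127.7836, (K−S)⁺=0.0000, hold=7.1755 ⇒ V=7.1755 continue | (k=1,j=1): S=154.1302, (K−S)⁺=0.0000, hold=1.1332 ⇒ V=1.1332 continue  boundary S*=-
step 0: (k=0,j=0): S=140.3400, (K−S)⁺=0.0000, hold=4.0317 ⇒ V=4.0317 continue  boundary S*=-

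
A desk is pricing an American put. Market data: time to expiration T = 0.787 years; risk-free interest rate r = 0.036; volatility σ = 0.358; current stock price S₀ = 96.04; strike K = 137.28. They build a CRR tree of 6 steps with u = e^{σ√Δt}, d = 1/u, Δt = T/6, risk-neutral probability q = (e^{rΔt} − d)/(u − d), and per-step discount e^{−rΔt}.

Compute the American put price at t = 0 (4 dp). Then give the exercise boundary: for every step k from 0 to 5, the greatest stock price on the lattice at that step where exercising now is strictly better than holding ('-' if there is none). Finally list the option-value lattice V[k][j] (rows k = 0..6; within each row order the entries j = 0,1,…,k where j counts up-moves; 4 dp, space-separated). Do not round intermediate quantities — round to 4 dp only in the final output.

price = 42.0482
boundary = - 84.3612 74.1027 84.3612 96.0400 109.3355
tree:
42.0482
52.9188 30.9534
63.1773 41.3705 20.2302
72.1884 52.9188 29.5518 10.5621
80.1038 63.1773 41.2400 17.4699 3.3543
87.0566 72.1884 52.9188 27.9445 6.5546 0.0000
93.1639 80.1038 63.1773 41.2400 12.8083 0.0000 0.0000

params: Δt=0.13117 u=1.13844 d=0.87840 q=0.48583 e^(-rΔt)=0.99529
t_6 payoffs: 93.1639 80.1038 63.1773 41.2400 12.8083 0.0000 0.0000
t_5: node(5,0) S=50.2234 payoff=87.0566 vs cont=86.4099 → 87.0566 [stop]  node(5,1) S=65.0916 payoff=72.1884 vs cont=71.5417 → 72.1884 [stop]  node(5,2) S=84.3612 payoff=52.9188 vs cont=52.2720 → 52.9188 [stop]  node(5,3) S=109.3355 payoff=27.9445 vs cont=27.2978 → 27.9445 [stop]  node(5,4) S=141.7032 payoff=0.0000 vs cont=6.5546 → 6.5546 [wait]  node(5,5) S=183.6530 payoff=0.0000 vs cont=0.0000 → 0.0000 [wait]  ⇒ S*(5)=109.3355
t_4: node(4,0) S=57.1762 payoff=80.1038 vs cont=79.4571 → 80.1038 [stop]  node(4,1) S=74.1027 payoff=63.1773 vs cont=62.5306 → 63.1773 [stop]  node(4,2) S=96.0400 payoff=41.2400 vs cont=40.5933 → 41.2400 [stop]  node(4,3) S=124.4717 payoff=12.8083 vs cont=17.4699 → 17.4699 [wait]  node(4,4) S=161.3202 payoff=0.0000 vs cont=3.3543 → 3.3543 [wait]  ⇒ S*(4)=96.0400
t_3: node(3,0) S=65.0916 payoff=72.1884 vs cont=71.5417 → 72.1884 [stop]  node(3,1) S=84.3612 payoff=52.9188 vs cont=52.2720 → 52.9188 [stop]  node(3,2) S=109.3355 payoff=27.9445 vs cont=29.5518 → 29.5518 [wait]  node(3,3) S=141.7032 payoff=0.0000 vs cont=10.5621 → 10.5621 [wait]  ⇒ S*(3)=84.3612
t_2: node(2,0) S=74.1027 payoff=63.1773 vs cont=62.5306 → 63.1773 [stop]  node(2,1) S=96.0400 payoff=41.2400 vs cont=41.3705 → 41.3705 [wait]  node(2,2) S=124.4717 payoff=12.8083 vs cont=20.2302 → 20.2302 [wait]  ⇒ S*(2)=74.1027
t_1: node(1,0) S=84.3612 payoff=52.9188 vs cont=52.3352 → 52.9188 [stop]  node(1,1) S=109.3355 payoff=27.9445 vs cont=30.9534 → 30.9534 [wait]  ⇒ S*(1)=84.3612
t_0: node(0,0) S=96.0400 payoff=41.2400 vs cont=42.0482 → 42.0482 [wait]  ⇒ S*(0)=-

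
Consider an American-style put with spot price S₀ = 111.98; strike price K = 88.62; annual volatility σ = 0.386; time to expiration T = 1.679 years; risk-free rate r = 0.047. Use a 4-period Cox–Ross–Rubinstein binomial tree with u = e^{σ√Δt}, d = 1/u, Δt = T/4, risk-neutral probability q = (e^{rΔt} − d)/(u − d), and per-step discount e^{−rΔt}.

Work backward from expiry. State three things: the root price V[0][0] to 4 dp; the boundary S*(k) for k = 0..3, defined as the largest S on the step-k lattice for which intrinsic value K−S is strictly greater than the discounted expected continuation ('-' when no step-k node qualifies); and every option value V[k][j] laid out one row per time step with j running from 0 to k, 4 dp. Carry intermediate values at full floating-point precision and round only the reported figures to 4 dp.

price = 8.7274
boundary = - - - 52.8826
tree:
8.7274
14.4810 2.7891
23.2849 5.4414 0.0000
35.7374 10.6161 0.0000 0.0000
47.4384 20.7119 0.0000 0.0000 0.0000

Δt=0.41975, u=1.28413, d=0.77874, q=0.47723, disc=e^(-rΔt)=0.98047
k=4 terminal: V=max(K-S,0) → 47.4384 20.7119 0.0000 0.0000 0.0000
k=3: j=0 S=52.8826 intr=35.7374 cont=34.0062 V=35.7374[EX]; j=1 S=87.2029 intr=1.4171 cont=10.6161 V=10.6161[hold]; j=2 S=143.7970 intr=0.0000 cont=0.0000 V=0.0000[hold]; j=3 S=237.1201 intr=0.0000 cont=0.0000 V=0.0000[hold]  S*(3)=52.8826
k=2: j=0 S=67.9081 intr=20.7119 cont=23.2849 V=23.2849[hold]; j=1 S=111.9800 intr=0.0000 cont=5.4414 V=5.4414[hold]; j=2 S=184.6541 intr=0.0000 cont=0.0000 V=0.0000[hold]  S*(2)=-
k=1: j=0 S=87.2029 intr=1.4171 cont=14.4810 V=14.4810[hold]; j=1 S=143.7970 intr=0.0000 cont=2.7891 V=2.7891[hold]  S*(1)=-
k=0: j=0 S=111.9800 intr=0.0000 cont=8.7274 V=8.7274[hold]  S*(0)=-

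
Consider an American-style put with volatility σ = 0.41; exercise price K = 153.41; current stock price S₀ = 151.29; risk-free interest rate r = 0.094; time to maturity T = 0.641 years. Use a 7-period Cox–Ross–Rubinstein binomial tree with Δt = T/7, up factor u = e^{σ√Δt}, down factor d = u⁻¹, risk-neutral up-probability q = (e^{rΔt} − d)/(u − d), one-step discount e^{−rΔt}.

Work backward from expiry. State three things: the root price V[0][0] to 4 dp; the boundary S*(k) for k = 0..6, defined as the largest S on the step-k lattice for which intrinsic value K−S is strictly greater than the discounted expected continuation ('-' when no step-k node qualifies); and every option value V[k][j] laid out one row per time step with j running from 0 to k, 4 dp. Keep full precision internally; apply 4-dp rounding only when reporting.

params: Δt=0.09157 u=1.13209 d=0.88332 q=0.50377 e^(-rΔt)=0.99143
t_7 payoffs: 89.9307 72.0525 49.1392 19.7727 0.0000 0.0000 0.0000 0.0000
t_6: node(6,0) S=71.8646 payoff=81.5454 vs cont=80.2306 → 81.5454 [stop]  node(6,1) S=92.1043 payoff=61.3057 vs cont=59.9908 → 61.3057 [stop]  node(6,2) S=118.0443 payoff=35.3657 vs cont=34.0508 → 35.3657 [stop]  node(6,3) S=151.2900 payoff=2.1200 vs cont=9.7277 → 9.7277 [wait]  node(6,4) S=193.8989 payoff=0.0000 vs cont=0.0000 → 0.0000 [wait]  node(6,5) S=248.5080 payoff=0.0000 vs cont=0.0000 → 0.0000 [wait]  node(6,6) S=318.4971 payoff=0.0000 vs cont=0.0000 → 0.0000 [wait]  ⇒ S*(6)=118.0443
t_5: node(5,0) S=81.3575 payoff=72.0525 vs cont=70.7377 → 72.0525 [stop]  node(5,1) S=104.2708 payoff=49.1392 vs cont=47.8244 → 49.1392 [stop]  node(5,2) S=133.6373 payoff=19.7727 vs cont=22.2576 → 22.2576 [wait]  node(5,3) S=171.2745 payoff=0.0000 vs cont=4.7858 → 4.7858 [wait]  node(5,4) S=219.5118 payoff=0.0000 vs cont=0.0000 → 0.0000 [wait]  node(5,5) S=281.3345 payoff=0.0000 vs cont=0.0000 → 0.0000 [wait]  ⇒ S*(5)=104.2708
t_4: node(4,0) S=92.1043 payoff=61.3057 vs cont=59.9908 → 61.3057 [stop]  node(4,1) S=118.0443 payoff=35.3657 vs cont=35.2919 → 35.3657 [stop]  node(4,2) S=151.2900 payoff=2.1200 vs cont=13.3404 → 13.3404 [wait]  node(4,3) S=193.8989 payoff=0.0000 vs cont=2.3545 → 2.3545 [wait]  node(4,4) S=248.5080 payoff=0.0000 vs cont=0.0000 → 0.0000 [wait]  ⇒ S*(4)=118.0443
t_3: node(3,0) S=104.2708 payoff=49.1392 vs cont=47.8244 → 49.1392 [stop]  node(3,1) S=133.6373 payoff=19.7727 vs cont=24.0620 → 24.0620 [wait]  node(3,2) S=171.2745 payoff=0.0000 vs cont=7.7391 → 7.7391 [wait]  node(3,3) S=219.5118 payoff=0.0000 vs cont=1.1583 → 1.1583 [wait]  ⇒ S*(3)=104.2708
t_2: node(2,0) S=118.0443 payoff=35.3657 vs cont=36.1931 → 36.1931 [wait]  node(2,1) S=151.2900 payoff=2.1200 vs cont=15.7032 → 15.7032 [wait]  node(2,2) S=193.8989 payoff=0.0000 vs cont=4.3860 → 4.3860 [wait]  ⇒ S*(2)=-
t_1: node(1,0) S=133.6373 payoff=19.7727 vs cont=25.6491 → 25.6491 [wait]  node(1,1) S=171.2745 payoff=0.0000 vs cont=9.9162 → 9.9162 [wait]  ⇒ S*(1)=-
t_0: node(0,0) S=151.2900 payoff=2.1200 vs cont=17.5714 → 17.5714 [wait]  ⇒ S*(0)=-

price = 17.5714
boundary = - - - 104.2708 118.0443 104.2708 118.0443
tree:
17.5714
25.6491 9.9162
36.1931 15.7032 4.3860
49.1392 24.0620 7.7391 1.1583
61.3057 35.3657 13.3404 2.3545 0.0000
72.0525 49.1392 22.2576 4.7858 0.0000 0.0000
81.5454 61.3057 35.3657 9.7277 0.0000 0.0000 0.0000
89.9307 72.0525 49.1392 19.7727 0.0000 0.0000 0.0000 0.0000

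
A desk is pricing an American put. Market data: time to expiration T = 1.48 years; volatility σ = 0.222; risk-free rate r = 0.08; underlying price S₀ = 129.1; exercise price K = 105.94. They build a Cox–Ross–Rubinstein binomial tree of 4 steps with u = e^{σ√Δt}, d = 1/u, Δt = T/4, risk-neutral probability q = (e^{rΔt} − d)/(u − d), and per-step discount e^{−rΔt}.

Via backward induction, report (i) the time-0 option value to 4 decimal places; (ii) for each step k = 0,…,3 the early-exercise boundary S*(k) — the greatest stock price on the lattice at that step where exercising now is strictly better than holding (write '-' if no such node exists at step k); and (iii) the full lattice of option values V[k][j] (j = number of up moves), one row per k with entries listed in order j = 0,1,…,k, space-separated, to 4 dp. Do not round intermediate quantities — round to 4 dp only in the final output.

Δt=0.37000, u=1.14458, d=0.87368, q=0.57719, disc=e^(-rΔt)=0.97083
k=4 terminal: V=max(K-S,0) → 30.7184 7.3951 0.0000 0.0000 0.0000
k=3: j=0 S=86.0971 intr=19.8429 cont=16.7531 V=19.8429[EX]; j=1 S=112.7925 intr=0.0000 cont=3.0355 V=3.0355[hold]; j=2 S=147.7652 intr=0.0000 cont=0.0000 V=0.0000[hold]; j=3 S=193.5816 intr=0.0000 cont=0.0000 V=0.0000[hold]  S*(3)=86.0971
k=2: j=0 S=98.5449 intr=7.3951 cont=9.8460 V=9.8460[hold]; j=1 S=129.1000 intr=0.0000 cont=1.2460 V=1.2460[hold]; j=2 S=169.1290 intr=0.0000 cont=0.0000 V=0.0000[hold]  S*(2)=-
k=1: j=0 S=112.7925 intr=0.0000 cont=4.7398 V=4.7398[hold]; j=1 S=147.7652 intr=0.0000 cont=0.5115 V=0.5115[hold]  S*(1)=-
k=0: j=0 S=129.1000 intr=0.0000 cont=2.2322 V=2.2322[hold]  S*(0)=-

price = 2.2322
boundary = - - - 86.0971
tree:
2.2322
4.7398 0.5115
9.8460 1.2460 0.0000
19.8429 3.0355 0.0000 0.0000
30.7184 7.3951 0.0000 0.0000 0.0000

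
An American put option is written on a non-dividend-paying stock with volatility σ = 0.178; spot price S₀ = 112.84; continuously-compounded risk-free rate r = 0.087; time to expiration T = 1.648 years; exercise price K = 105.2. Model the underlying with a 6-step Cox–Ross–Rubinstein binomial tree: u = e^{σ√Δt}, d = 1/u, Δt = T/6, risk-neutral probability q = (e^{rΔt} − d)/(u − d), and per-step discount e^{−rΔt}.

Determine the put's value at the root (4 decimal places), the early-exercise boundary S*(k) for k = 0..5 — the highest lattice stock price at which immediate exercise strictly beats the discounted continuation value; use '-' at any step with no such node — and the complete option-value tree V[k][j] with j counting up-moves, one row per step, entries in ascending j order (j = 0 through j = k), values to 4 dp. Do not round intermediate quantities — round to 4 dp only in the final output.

price = 2.9322
boundary = - - 93.6342 85.2944 93.6342 85.2944
tree:
2.9322
5.9210 1.1070
11.5658 2.4891 0.2530
19.9056 5.4602 0.6578 0.0000
27.5026 11.5658 1.7105 0.0000 0.0000
34.4230 19.9056 4.4479 0.0000 0.0000 0.0000
40.7270 27.5026 11.5658 0.0000 0.0000 0.0000 0.0000

Δt=0.27467  u=1.09778  d=0.91093  q=0.60613  discount=0.97639
step 6 (expiry): payoffs max(K−S,0) = 40.7270 27.5026 11.5658 0.0000 0.0000 0.0000 0.0000
step 5: (k=5,j=0): S=70.7770, (K−S)⁺=34.4230, hold=31.9390 ⇒ V=34.4230 exercise | (k=5,j=1): S=85.2944, (K−S)⁺=19.9056, hold=17.4215 ⇒ V=19.9056 exercise | (k=5,j=2): S=102.7895, (K−S)⁺=2.4105, hold=4.4479 ⇒ V=4.4479 continue | (k=5,j=3): S=123.8732, (K−S)⁺=0.0000, hold=0.0000 ⇒ V=0.0000 continue | (k=5,j=4): S=149.2814, (K−S)⁺=0.0000, hold=0.0000 ⇒ V=0.0000 continue | (k=5,j=5): S=179.9012, (K−S)⁺=0.0000, hold=0.0000 ⇒ V=0.0000 continue  boundary S*=85.2944
step 4: (k=4,j=0): S=77.6974, (K−S)⁺=27.5026, hold=25.0186 ⇒ V=27.5026 exercise | (k=4,j=1): S=93.6342, (K−S)⁺=11.5658, hold=10.2875 ⇒ V=11.5658 exercise | (k=4,j=2): S=112.8400, (K−S)⁺=0.0000, hold=1.7105 ⇒ V=1.7105 continue | (k=4,j=3): S=135.9851, (K−S)⁺=0.0000, hold=0.0000 ⇒ V=0.0000 continue | (k=4,j=4): S=163.8777, (K−S)⁺=0.0000, hold=0.0000 ⇒ V=0.0000 continue  boundary S*=93.6342
step 3: (k=3,j=0): S=85.2944, (K−S)⁺=19.9056, hold=17.4215 ⇒ V=19.9056 exercise | (k=3,j=1): S=102.7895, (K−S)⁺=2.4105, hold=5.4602 ⇒ V=5.4602 continue | (k=3,j=2): S=123.8732, (K−S)⁺=0.0000, hold=0.6578 ⇒ V=0.6578 continue | (k=3,j=3): S=149.2814, (K−S)⁺=0.0000, hold=0.0000 ⇒ V=0.0000 continue  boundary S*=85.2944
step 2: (k=2,j=0): S=93.6342, (K−S)⁺=11.5658, hold=10.8866 ⇒ V=11.5658 exercise | (k=2,j=1): S=112.8400, (K−S)⁺=0.0000, hold=2.4891 ⇒ V=2.4891 continue | (k=2,j=2): S=135.9851, (K−S)⁺=0.0000, hold=0.2530 ⇒ V=0.2530 continue  boundary S*=93.6342
step 1: (k=1,j=0): S=102.7895, (K−S)⁺=2.4105, hold=5.9210 ⇒ V=5.9210 continue | (k=1,j=1): S=123.8732, (K−S)⁺=0.0000, hold=1.1070 ⇒ V=1.1070 continue  boundary S*=-
step 0: (k=0,j=0): S=112.8400, (K−S)⁺=0.0000, hold=2.9322 ⇒ V=2.9322 continue  boundary S*=-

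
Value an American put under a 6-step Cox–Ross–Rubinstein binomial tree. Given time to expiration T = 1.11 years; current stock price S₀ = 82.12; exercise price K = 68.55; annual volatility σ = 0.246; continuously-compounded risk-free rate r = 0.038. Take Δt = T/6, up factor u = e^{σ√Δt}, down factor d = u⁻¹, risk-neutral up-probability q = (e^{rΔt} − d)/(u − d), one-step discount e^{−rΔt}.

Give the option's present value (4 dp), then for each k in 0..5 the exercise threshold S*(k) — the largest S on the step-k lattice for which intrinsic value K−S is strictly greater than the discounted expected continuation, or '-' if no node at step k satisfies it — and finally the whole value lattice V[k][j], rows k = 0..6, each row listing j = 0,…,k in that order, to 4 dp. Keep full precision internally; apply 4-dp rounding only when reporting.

Δt=0.18500  u=1.11161  d=0.89960  q=0.50685  discount=0.99299
step 6 (expiry): payoffs max(K−S,0) = 25.0252 14.7676 2.0924 0.0000 0.0000 0.0000 0.0000
step 5: (k=5,j=0): S=48.3825, (K−S)⁺=20.1675, hold=19.6873 ⇒ V=20.1675 exercise | (k=5,j=1): S=59.7851, (K−S)⁺=8.7649, hold=8.2847 ⇒ V=8.7649 exercise | (k=5,j=2): S=73.8749, (K−S)⁺=0.0000, hold=1.0246 ⇒ V=1.0246 continue | (k=5,j=3): S=91.2853, (K−S)⁺=0.0000, hold=0.0000 ⇒ V=0.0000 continue | (k=5,j=4): S=112.7990, (K−S)⁺=0.0000, hold=0.0000 ⇒ V=0.0000 continue | (k=5,j=5): S=139.3829, (K−S)⁺=0.0000, hold=0.0000 ⇒ V=0.0000 continue  boundary S*=59.7851
step 4: (k=4,j=0): S=53.7824, (K−S)⁺=14.7676, hold=14.2873 ⇒ V=14.7676 exercise | (k=4,j=1): S=66.4576, (K−S)⁺=2.0924, hold=4.8079 ⇒ V=4.8079 continue | (k=4,j=2): S=82.1200, (K−S)⁺=0.0000, hold=0.5018 ⇒ V=0.5018 continue | (k=4,j=3): S=101.4736, (K−S)⁺=0.0000, hold=0.0000 ⇒ V=0.0000 continue | (k=4,j=4): S=125.3884, (K−S)⁺=0.0000, hold=0.0000 ⇒ V=0.0000 continue  boundary S*=53.7824
step 3: (k=3,j=0): S=59.7851, (K−S)⁺=8.7649, hold=9.6514 ⇒ V=9.6514 continue | (k=3,j=1): S=73.8749, (K−S)⁺=0.0000, hold=2.6069 ⇒ V=2.6069 continue | (k=3,j=2): S=91.2853, (K−S)⁺=0.0000, hold=0.2457 ⇒ V=0.2457 continue | (k=3,j=3): S=112.7990, (K−S)⁺=0.0000, hold=0.0000 ⇒ V=0.0000 continue  boundary S*=-
step 2: (k=2,j=0): S=66.4576, (K−S)⁺=2.0924, hold=6.0383 ⇒ V=6.0383 continue | (k=2,j=1): S=82.1200, (K−S)⁺=0.0000, hold=1.4003 ⇒ V=1.4003 continue | (k=2,j=2): S=101.4736, (K−S)⁺=0.0000, hold=0.1203 ⇒ V=0.1203 continue  boundary S*=-
step 1: (k=1,j=0): S=73.8749, (K−S)⁺=0.0000, hold=3.6617 ⇒ V=3.6617 continue | (k=1,j=1): S=91.2853, (K−S)⁺=0.0000, hold=0.7463 ⇒ V=0.7463 continue  boundary S*=-
step 0: (k=0,j=0): S=82.1200, (K−S)⁺=0.0000, hold=2.1687 ⇒ V=2.1687 continue  boundary S*=-

price = 2.1687
boundary = - - - - 53.7824 59.7851
tree:
2.1687
3.6617 0.7463
6.0383 1.4003 0.1203
9.6514 2.6069 0.2457 0.0000
14.7676 4.8079 0.5018 0.0000 0.0000
20.1675 8.7649 1.0246 0.0000 0.0000 0.0000
25.0252 14.7676 2.0924 0.0000 0.0000 0.0000 0.0000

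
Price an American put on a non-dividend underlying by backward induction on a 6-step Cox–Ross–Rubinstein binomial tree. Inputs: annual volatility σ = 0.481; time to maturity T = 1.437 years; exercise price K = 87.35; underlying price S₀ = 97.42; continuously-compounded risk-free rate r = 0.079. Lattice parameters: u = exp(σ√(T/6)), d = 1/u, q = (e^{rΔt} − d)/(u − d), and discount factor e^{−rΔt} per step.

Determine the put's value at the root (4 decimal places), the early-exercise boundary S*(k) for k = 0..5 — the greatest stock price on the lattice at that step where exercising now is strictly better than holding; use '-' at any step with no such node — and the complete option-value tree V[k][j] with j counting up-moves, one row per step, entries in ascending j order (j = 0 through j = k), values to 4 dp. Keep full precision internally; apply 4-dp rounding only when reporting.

Δt=0.23950, u=1.26541, d=0.79026, q=0.48162, disc=e^(-rΔt)=0.98126
k=6 terminal: V=max(K-S,0) → 63.6219 49.3552 26.5104 0.0000 0.0000 0.0000 0.0000
k=5: j=0 S=30.0257 intr=57.3243 cont=55.6871 V=57.3243[EX]; j=1 S=48.0790 intr=39.2710 cont=37.6338 V=39.2710[EX]; j=2 S=76.9870 intr=10.3630 cont=13.4849 V=13.4849[hold]; j=3 S=123.2761 intr=0.0000 cont=0.0000 V=0.0000[hold]; j=4 S=197.3971 intr=0.0000 cont=0.0000 V=0.0000[hold]; j=5 S=316.0840 intr=0.0000 cont=0.0000 V=0.0000[hold]  S*(5)=48.0790
k=4: j=0 S=37.9948 intr=49.3552 cont=47.7180 V=49.3552[EX]; j=1 S=60.8396 intr=26.5104 cont=26.3486 V=26.5104[EX]; j=2 S=97.4200 intr=0.0000 cont=6.8593 V=6.8593[hold]; j=3 S=155.9947 intr=0.0000 cont=0.0000 V=0.0000[hold]; j=4 S=249.7881 intr=0.0000 cont=0.0000 V=0.0000[hold]  S*(4)=60.8396
k=3: j=0 S=48.0790 intr=39.2710 cont=37.6338 V=39.2710[EX]; j=1 S=76.9870 intr=10.3630 cont=16.7265 V=16.7265[hold]; j=2 S=123.2761 intr=0.0000 cont=3.4891 V=3.4891[hold]; j=3 S=197.3971 intr=0.0000 cont=0.0000 V=0.0000[hold]  S*(3)=48.0790
k=2: j=0 S=60.8396 intr=26.5104 cont=27.8806 V=27.8806[hold]; j=1 S=97.4200 intr=0.0000 cont=10.1571 V=10.1571[hold]; j=2 S=155.9947 intr=0.0000 cont=1.7748 V=1.7748[hold]  S*(2)=-
k=1: j=0 S=76.9870 intr=10.3630 cont=18.9820 V=18.9820[hold]; j=1 S=123.2761 intr=0.0000 cont=6.0053 V=6.0053[hold]  S*(1)=-
k=0: j=0 S=97.4200 intr=0.0000 cont=12.4935 V=12.4935[hold]  S*(0)=-

price = 12.4935
boundary = - - - 48.0790 60.8396 48.0790
tree:
12.4935
18.9820 6.0053
27.8806 10.1571 1.7748
39.2710 16.7265 3.4891 0.0000
49.3552 26.5104 6.8593 0.0000 0.0000
57.3243 39.2710 13.4849 0.0000 0.0000 0.0000
63.6219 49.3552 26.5104 0.0000 0.0000 0.0000 0.0000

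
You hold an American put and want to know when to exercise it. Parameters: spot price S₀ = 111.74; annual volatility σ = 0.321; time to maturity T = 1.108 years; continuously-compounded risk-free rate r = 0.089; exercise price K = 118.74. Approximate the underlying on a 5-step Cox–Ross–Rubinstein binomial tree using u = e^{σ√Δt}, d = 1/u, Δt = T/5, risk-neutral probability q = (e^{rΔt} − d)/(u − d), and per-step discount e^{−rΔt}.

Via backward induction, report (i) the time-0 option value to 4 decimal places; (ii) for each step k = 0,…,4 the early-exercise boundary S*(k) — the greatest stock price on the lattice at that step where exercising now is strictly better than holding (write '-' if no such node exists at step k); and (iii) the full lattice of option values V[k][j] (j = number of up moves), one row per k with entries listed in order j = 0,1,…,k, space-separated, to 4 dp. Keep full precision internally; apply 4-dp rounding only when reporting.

price = 14.5771
boundary = - - 82.5957 96.0689 82.5957
tree:
14.5771
23.4615 7.1834
36.1443 13.0067 2.2477
47.7280 22.6711 4.8564 0.0000
57.6872 36.1443 10.4929 0.0000 0.0000
66.2496 47.7280 22.6711 0.0000 0.0000 0.0000

Δt=0.22160  u=1.16312  d=0.85975  q=0.52795  discount=0.98047
step 5 (expiry): payoffs max(K−S,0) = 66.2496 47.7280 22.6711 0.0000 0.0000 0.0000
step 4: (k=4,j=0): S=61.0528, (K−S)⁺=57.6872, hold=55.3683 ⇒ V=57.6872 exercise | (k=4,j=1): S=82.5957, (K−S)⁺=36.1443, hold=33.8255 ⇒ V=36.1443 exercise | (k=4,j=2): S=111.7400, (K−S)⁺=7.0000, hold=10.4929 ⇒ V=10.4929 continue | (k=4,j=3): S=151.1681, (K−S)⁺=0.0000, hold=0.0000 ⇒ V=0.0000 continue | (k=4,j=4): S=204.5086, (K−S)⁺=0.0000, hold=0.0000 ⇒ V=0.0000 continue  boundary S*=82.5957
step 3: (k=3,j=0): S=71.0120, (K−S)⁺=47.7280, hold=45.4092 ⇒ V=47.7280 exercise | (k=3,j=1): S=96.0689, (K−S)⁺=22.6711, hold=22.1602 ⇒ V=22.6711 exercise | (k=3,j=2): S=129.9674, (K−S)⁺=0.0000, hold=4.8564 ⇒ V=4.8564 continue | (k=3,j=3): S=175.8271, (K−S)⁺=0.0000, hold=0.0000 ⇒ V=0.0000 continue  boundary S*=96.0689
step 2: (k=2,j=0): S=82.5957, (K−S)⁺=36.1443, hold=33.8255 ⇒ V=36.1443 exercise | (k=2,j=1): S=111.7400, (K−S)⁺=7.0000, hold=13.0067 ⇒ V=13.0067 continue | (k=2,j=2): S=151.1681, (K−S)⁺=0.0000, hold=2.2477 ⇒ V=2.2477 continue  boundary S*=82.5957
step 1: (k=1,j=0): S=96.0689, (K−S)⁺=22.6711, hold=23.4615 ⇒ V=23.4615 continue | (k=1,j=1): S=129.9674, (K−S)⁺=0.0000, hold=7.1834 ⇒ V=7.1834 continue  boundary S*=-
step 0: (k=0,j=0): S=111.7400, (K−S)⁺=7.0000, hold=14.5771 ⇒ V=14.5771 continue  boundary S*=-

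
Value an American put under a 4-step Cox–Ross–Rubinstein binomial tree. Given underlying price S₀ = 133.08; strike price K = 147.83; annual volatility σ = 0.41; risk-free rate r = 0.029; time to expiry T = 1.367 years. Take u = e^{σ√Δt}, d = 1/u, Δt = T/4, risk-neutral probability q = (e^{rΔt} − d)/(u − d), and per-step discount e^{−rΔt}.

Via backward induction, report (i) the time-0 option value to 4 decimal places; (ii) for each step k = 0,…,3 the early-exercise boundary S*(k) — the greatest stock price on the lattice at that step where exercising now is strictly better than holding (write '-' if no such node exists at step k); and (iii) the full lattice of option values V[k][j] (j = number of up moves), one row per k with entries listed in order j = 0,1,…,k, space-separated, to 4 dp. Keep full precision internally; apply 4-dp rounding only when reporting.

price = 32.4762
boundary = - - 82.3998 104.7176
tree:
32.4762
47.0647 16.1173
65.4302 26.6039 4.2020
82.9915 43.1124 7.8727 0.0000
96.8101 65.4302 14.7500 0.0000 0.0000

Δt=0.34175  u=1.27085  d=0.78688  q=0.46094  discount=0.99014
step 4 (expiry): payoffs max(K−S,0) = 96.8101 65.4302 14.7500 0.0000 0.0000
step 3: (k=3,j=0): S=64.8385, (K−S)⁺=82.9915, hold=81.5336 ⇒ V=82.9915 exercise | (k=3,j=1): S=104.7176, (K−S)⁺=43.1124, hold=41.6546 ⇒ V=43.1124 exercise | (k=3,j=2): S=169.1243, (K−S)⁺=0.0000, hold=7.8727 ⇒ V=7.8727 continue | (k=3,j=3): S=273.1445, (K−S)⁺=0.0000, hold=0.0000 ⇒ V=0.0000 continue  boundary S*=104.7176
step 2: (k=2,j=0): S=82.3998, (K−S)⁺=65.4302, hold=63.9723 ⇒ V=65.4302 exercise | (k=2,j=1): S=133.0800, (K−S)⁺=14.7500, hold=26.6039 ⇒ V=26.6039 continue | (k=2,j=2): S=214.9311, (K−S)⁺=0.0000, hold=4.2020 ⇒ V=4.2020 continue  boundary S*=82.3998
step 1: (k=1,j=0): S=104.7176, (K−S)⁺=43.1124, hold=47.0647 ⇒ V=47.0647 continue | (k=1,j=1): S=169.1243, (K−S)⁺=0.0000, hold=16.1173 ⇒ V=16.1173 continue  boundary S*=-
step 0: (k=0,j=0): S=133.0800, (K−S)⁺=14.7500, hold=32.4762 ⇒ V=32.4762 continue  boundary S*=-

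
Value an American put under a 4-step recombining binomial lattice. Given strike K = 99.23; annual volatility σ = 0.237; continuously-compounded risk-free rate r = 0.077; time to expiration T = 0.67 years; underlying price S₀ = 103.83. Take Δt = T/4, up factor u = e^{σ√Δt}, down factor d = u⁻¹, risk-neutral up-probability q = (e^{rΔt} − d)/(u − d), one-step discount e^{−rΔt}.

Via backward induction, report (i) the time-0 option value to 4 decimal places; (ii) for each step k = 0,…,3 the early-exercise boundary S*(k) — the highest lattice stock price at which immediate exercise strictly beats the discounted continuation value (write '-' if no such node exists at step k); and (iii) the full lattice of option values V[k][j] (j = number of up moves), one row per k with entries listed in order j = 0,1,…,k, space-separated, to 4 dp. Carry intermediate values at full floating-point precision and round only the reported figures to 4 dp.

Δt=0.16750, u=1.10186, d=0.90756, q=0.54258, disc=e^(-rΔt)=0.98719
k=4 terminal: V=max(K-S,0) → 28.7894 13.7090 0.0000 0.0000 0.0000
k=3: j=0 S=77.6154 intr=21.6146 cont=20.3430 V=21.6146[EX]; j=1 S=94.2319 intr=4.9981 cont=6.1904 V=6.1904[hold]; j=2 S=114.4058 intr=0.0000 cont=0.0000 V=0.0000[hold]; j=3 S=138.8986 intr=0.0000 cont=0.0000 V=0.0000[hold]  S*(3)=77.6154
k=2: j=0 S=85.5210 intr=13.7090 cont=13.0760 V=13.7090[EX]; j=1 S=103.8300 intr=0.0000 cont=2.7953 V=2.7953[hold]; j=2 S=126.0587 intr=0.0000 cont=0.0000 V=0.0000[hold]  S*(2)=85.5210
k=1: j=0 S=94.2319 intr=4.9981 cont=7.6877 V=7.6877[hold]; j=1 S=114.4058 intr=0.0000 cont=1.2623 V=1.2623[hold]  S*(1)=-
k=0: j=0 S=103.8300 intr=0.0000 cont=4.1475 V=4.1475[hold]  S*(0)=-

price = 4.1475
boundary = - - 85.5210 77.6154
tree:
4.1475
7.6877 1.2623
13.7090 2.7953 0.0000
21.6146 6.1904 0.0000 0.0000
28.7894 13.7090 0.0000 0.0000 0.0000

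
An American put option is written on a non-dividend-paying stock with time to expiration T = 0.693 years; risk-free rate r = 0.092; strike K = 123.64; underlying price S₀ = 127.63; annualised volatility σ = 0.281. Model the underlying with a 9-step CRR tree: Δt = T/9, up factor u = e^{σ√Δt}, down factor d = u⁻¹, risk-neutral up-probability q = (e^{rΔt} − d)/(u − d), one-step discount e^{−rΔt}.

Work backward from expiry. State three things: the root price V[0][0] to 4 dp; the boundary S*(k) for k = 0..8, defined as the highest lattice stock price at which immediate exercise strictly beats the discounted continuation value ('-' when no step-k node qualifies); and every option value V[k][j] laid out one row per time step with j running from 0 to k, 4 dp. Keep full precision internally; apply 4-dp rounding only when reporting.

Δt=0.07700  u=1.08109  d=0.92499  q=0.52606  discount=0.99294
step 9 (expiry): payoffs max(K−S,0) = 60.3728 49.6955 37.2161 22.6307 5.5838 0.0000 0.0000 0.0000 0.0000 0.0000
step 8: (k=8,j=0): S=68.3978, (K−S)⁺=55.2422, hold=54.3694 ⇒ V=55.2422 exercise | (k=8,j=1): S=79.9410, (K−S)⁺=43.6990, hold=42.8262 ⇒ V=43.6990 exercise | (k=8,j=2): S=93.4324, (K−S)⁺=30.2076, hold=29.3348 ⇒ V=30.2076 exercise | (k=8,j=3): S=109.2006, (K−S)⁺=14.4394, hold=13.5666 ⇒ V=14.4394 exercise | (k=8,j=4): S=127.6300, (K−S)⁺=0.0000, hold=2.6277 ⇒ V=2.6277 continue | (k=8,j=5): S=149.1696, (K−S)⁺=0.0000, hold=0.0000 ⇒ V=0.0000 continue | (k=8,j=6): S=174.3444, (K−S)⁺=0.0000, hold=0.0000 ⇒ V=0.0000 continue | (k=8,j=7): S=203.7679, (K−S)⁺=0.0000, hold=0.0000 ⇒ V=0.0000 continue | (k=8,j=8): S=238.1570, (K−S)⁺=0.0000, hold=0.0000 ⇒ V=0.0000 continue  boundary S*=109.2006
step 7: (k=7,j=0): S=73.9445, (K−S)⁺=49.6955, hold=48.8227 ⇒ V=49.6955 exercise | (k=7,j=1): S=86.4239, (K−S)⁺=37.2161, hold=36.3434 ⇒ V=37.2161 exercise | (k=7,j=2): S=101.0093, (K−S)⁺=22.6307, hold=21.7579 ⇒ V=22.6307 exercise | (k=7,j=3): S=118.0562, (K−S)⁺=5.5838, hold=8.1677 ⇒ V=8.1677 continue | (k=7,j=4): S=137.9801, (K−S)⁺=0.0000, hold=1.2366 ⇒ V=1.2366 continue | (k=7,j=5): S=161.2665, (K−S)⁺=0.0000, hold=0.0000 ⇒ V=0.0000 continue | (k=7,j=6): S=188.4829, (K−S)⁺=0.0000, hold=0.0000 ⇒ V=0.0000 continue | (k=7,j=7): S=220.2924, (K−S)⁺=0.0000, hold=0.0000 ⇒ V=0.0000 continue  boundary S*=101.0093
step 6: (k=6,j=0): S=79.9410, (K−S)⁺=43.6990, hold=42.8262 ⇒ V=43.6990 exercise | (k=6,j=1): S=93.4324, (K−S)⁺=30.2076, hold=29.3348 ⇒ V=30.2076 exercise | (k=6,j=2): S=109.2006, (K−S)⁺=14.4394, hold=14.9163 ⇒ V=14.9163 continue | (k=6,j=3): S=127.6300, (K−S)⁺=0.0000, hold=4.4896 ⇒ V=4.4896 continue | (k=6,j=4): S=149.1696, (K−S)⁺=0.0000, hold=0.5819 ⇒ V=0.5819 continue | (k=6,j=5): S=174.3444, (K−S)⁺=0.0000, hold=0.0000 ⇒ V=0.0000 continue | (k=6,j=6): S=203.7679, (K−S)⁺=0.0000, hold=0.0000 ⇒ V=0.0000 continue  boundary S*=93.4324
step 5: (k=5,j=0): S=86.4239, (K−S)⁺=37.2161, hold=36.3434 ⇒ V=37.2161 exercise | (k=5,j=1): S=101.0093, (K−S)⁺=22.6307, hold=22.0071 ⇒ V=22.6307 exercise | (k=5,j=2): S=118.0562, (K−S)⁺=5.5838, hold=9.3647 ⇒ V=9.3647 continue | (k=5,j=3): S=137.9801, (K−S)⁺=0.0000, hold=2.4168 ⇒ V=2.4168 continue | (k=5,j=4): S=161.2665, (K−S)⁺=0.0000, hold=0.2739 ⇒ V=0.2739 continue | (k=5,j=5): S=188.4829, (K−S)⁺=0.0000, hold=0.0000 ⇒ V=0.0000 continue  boundary S*=101.0093
step 4: (k=4,j=0): S=93.4324, (K−S)⁺=30.2076, hold=29.3348 ⇒ V=30.2076 exercise | (k=4,j=1): S=109.2006, (K−S)⁺=14.4394, hold=15.5416 ⇒ V=15.5416 continue | (k=4,j=2): S=127.6300, (K−S)⁺=0.0000, hold=5.6694 ⇒ V=5.6694 continue | (k=4,j=3): S=149.1696, (K−S)⁺=0.0000, hold=1.2804 ⇒ V=1.2804 continue | (k=4,j=4): S=174.3444, (K−S)⁺=0.0000, hold=0.1289 ⇒ V=0.1289 continue  boundary S*=93.4324
step 3: (k=3,j=0): S=101.0093, (K−S)⁺=22.6307, hold=22.3337 ⇒ V=22.6307 exercise | (k=3,j=1): S=118.0562, (K−S)⁺=5.5838, hold=10.2752 ⇒ V=10.2752 continue | (k=3,j=2): S=137.9801, (K−S)⁺=0.0000, hold=3.3368 ⇒ V=3.3368 continue | (k=3,j=3): S=161.2665, (K−S)⁺=0.0000, hold=0.6699 ⇒ V=0.6699 continue  boundary S*=101.0093
step 2: (k=2,j=0): S=109.2006, (K−S)⁺=14.4394, hold=16.0171 ⇒ V=16.0171 continue | (k=2,j=1): S=127.6300, (K−S)⁺=0.0000, hold=6.5784 ⇒ V=6.5784 continue | (k=2,j=2): S=149.1696, (K−S)⁺=0.0000, hold=1.9202 ⇒ V=1.9202 continue  boundary S*=-
step 1: (k=1,j=0): S=118.0562, (K−S)⁺=5.5838, hold=10.9738 ⇒ V=10.9738 continue | (k=1,j=1): S=137.9801, (K−S)⁺=0.0000, hold=4.0988 ⇒ V=4.0988 continue  boundary S*=-
step 0: (k=0,j=0): S=127.6300, (K−S)⁺=0.0000, hold=7.3052 ⇒ V=7.3052 continue  boundary S*=-

price = 7.3052
boundary = - - - 101.0093 93.4324 101.0093 93.4324 101.0093 109.2006
tree:
7.3052
10.9738 4.0988
16.0171 6.5784 1.9202
22.6307 10.2752 3.3368 0.6699
30.2076 15.5416 5.6694 1.2804 0.1289
37.2161 22.6307 9.3647 2.4168 0.2739 0.0000
43.6990 30.2076 14.9163 4.4896 0.5819 0.0000 0.0000
49.6955 37.2161 22.6307 8.1677 1.2366 0.0000 0.0000 0.0000
55.2422 43.6990 30.2076 14.4394 2.6277 0.0000 0.0000 0.0000 0.0000
60.3728 49.6955 37.2161 22.6307 5.5838 0.0000 0.0000 0.0000 0.0000 0.0000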